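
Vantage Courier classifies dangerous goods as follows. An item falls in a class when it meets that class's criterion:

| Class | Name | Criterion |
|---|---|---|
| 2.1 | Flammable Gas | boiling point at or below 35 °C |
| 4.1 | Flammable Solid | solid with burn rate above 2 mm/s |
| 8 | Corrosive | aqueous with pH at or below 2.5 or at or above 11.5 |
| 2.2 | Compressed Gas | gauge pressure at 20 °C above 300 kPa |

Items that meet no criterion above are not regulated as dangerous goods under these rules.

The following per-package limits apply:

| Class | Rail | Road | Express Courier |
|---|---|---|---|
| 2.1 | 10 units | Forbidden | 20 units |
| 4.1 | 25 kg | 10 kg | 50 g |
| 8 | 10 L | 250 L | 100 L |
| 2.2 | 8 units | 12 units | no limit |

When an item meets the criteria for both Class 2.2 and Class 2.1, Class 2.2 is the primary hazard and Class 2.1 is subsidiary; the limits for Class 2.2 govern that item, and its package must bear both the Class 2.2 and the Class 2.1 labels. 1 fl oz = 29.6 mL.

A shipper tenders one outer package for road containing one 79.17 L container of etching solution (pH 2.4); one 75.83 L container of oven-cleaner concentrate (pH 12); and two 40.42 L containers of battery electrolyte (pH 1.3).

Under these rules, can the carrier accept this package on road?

Yes

With pH 2.4 (≤ 2.5), the etching solution falls in Class 8.
Oven-cleaner concentrate: pH 12 ≥ 11.5 → Class 8 (Corrosive).
With pH 1.3 (≤ 2.5), the battery electrolyte falls in Class 8.
Class 8 net quantity: 79.17 L + 75.83 L + (two 40.42 L containers = 80.84 L) = 235.84 L.
235.84 L ≤ 250 L (road limit, Class 8) — within limit.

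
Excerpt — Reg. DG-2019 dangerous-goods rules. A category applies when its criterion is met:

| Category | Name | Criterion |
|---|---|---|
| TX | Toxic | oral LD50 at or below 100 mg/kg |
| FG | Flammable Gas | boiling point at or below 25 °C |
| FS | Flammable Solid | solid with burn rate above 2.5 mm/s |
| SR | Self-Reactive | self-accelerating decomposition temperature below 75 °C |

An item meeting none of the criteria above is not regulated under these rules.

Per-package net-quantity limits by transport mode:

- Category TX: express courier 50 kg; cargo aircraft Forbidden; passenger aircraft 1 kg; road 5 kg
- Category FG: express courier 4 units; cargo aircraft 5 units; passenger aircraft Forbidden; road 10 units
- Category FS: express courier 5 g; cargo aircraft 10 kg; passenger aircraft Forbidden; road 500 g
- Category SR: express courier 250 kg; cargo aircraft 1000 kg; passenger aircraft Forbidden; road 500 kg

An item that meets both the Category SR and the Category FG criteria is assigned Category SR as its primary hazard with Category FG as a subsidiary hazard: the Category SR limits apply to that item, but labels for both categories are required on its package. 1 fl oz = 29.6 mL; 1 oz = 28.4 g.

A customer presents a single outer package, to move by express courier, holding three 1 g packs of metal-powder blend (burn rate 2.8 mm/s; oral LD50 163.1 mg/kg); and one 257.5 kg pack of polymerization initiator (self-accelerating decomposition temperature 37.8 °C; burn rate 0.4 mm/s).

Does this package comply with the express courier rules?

No

Metal-powder blend: burn rate 2.8 mm/s > 2.5 mm/s → Category FS (Flammable Solid).
With self-accelerating decomposition temperature 37.8 °C (< 75 °C), the polymerization initiator falls in Category SR.
Category FS quantity: three 1 g packs = 3 g.
3 g is within the express courier limit of 5 g for Category FS.
Category SR quantity: 257.5 kg.
That exceeds the Category SR express courier limit of 250 kg.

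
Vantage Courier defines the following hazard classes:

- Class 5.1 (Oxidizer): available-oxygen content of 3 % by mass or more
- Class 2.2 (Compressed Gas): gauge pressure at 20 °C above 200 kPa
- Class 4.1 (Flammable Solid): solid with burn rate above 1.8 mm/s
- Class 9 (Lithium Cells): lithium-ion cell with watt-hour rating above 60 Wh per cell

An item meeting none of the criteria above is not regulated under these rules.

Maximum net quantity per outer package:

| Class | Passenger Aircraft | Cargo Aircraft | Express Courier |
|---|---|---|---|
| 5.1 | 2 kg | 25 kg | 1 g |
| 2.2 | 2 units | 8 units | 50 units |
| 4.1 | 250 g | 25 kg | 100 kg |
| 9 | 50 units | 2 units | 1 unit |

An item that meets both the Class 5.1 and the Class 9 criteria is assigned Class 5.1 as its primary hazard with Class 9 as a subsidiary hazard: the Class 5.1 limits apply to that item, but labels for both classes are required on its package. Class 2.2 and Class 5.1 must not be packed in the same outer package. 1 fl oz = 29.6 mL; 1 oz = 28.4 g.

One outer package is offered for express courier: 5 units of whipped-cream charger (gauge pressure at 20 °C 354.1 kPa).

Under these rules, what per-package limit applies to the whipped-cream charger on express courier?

50 units

The whipped-cream charger has gauge pressure at 20 °C 354.1 kPa, which is > 200 kPa, so it is Class 2.2 (Compressed Gas).
The express courier limit for Class 2.2 is 50 units.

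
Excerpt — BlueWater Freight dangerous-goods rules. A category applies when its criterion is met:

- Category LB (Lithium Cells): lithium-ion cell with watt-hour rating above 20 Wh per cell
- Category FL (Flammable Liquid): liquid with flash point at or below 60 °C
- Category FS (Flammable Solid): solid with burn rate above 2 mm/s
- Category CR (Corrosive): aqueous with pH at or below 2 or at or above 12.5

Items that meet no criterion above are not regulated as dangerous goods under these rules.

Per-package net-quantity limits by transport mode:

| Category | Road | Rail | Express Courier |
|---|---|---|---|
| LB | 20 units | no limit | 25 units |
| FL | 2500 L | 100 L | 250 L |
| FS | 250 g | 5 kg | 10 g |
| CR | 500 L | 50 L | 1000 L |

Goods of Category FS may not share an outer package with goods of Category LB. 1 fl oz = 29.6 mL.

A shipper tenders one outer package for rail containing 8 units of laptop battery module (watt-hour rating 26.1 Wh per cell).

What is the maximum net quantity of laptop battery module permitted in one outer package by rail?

no limit

Laptop battery module: watt-hour rating 26.1 Wh per cell > 20 Wh per cell → Category LB (Lithium Cells).
The rail limit for Category LB is no limit.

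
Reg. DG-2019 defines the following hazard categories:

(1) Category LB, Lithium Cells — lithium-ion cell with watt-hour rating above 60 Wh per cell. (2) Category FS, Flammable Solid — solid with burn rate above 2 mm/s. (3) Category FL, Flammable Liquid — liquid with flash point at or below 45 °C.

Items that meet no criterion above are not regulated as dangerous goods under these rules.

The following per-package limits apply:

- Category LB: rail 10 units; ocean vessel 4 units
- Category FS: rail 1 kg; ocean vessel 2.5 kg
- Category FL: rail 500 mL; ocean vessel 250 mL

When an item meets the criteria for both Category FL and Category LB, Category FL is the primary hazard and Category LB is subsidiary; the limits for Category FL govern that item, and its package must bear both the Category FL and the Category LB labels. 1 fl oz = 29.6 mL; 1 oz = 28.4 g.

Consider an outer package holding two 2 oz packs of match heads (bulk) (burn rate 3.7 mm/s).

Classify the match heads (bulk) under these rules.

The match heads (bulk) have burn rate 3.7 mm/s, which is > 2 mm/s, so they are Category FS (Flammable Solid).

Category FS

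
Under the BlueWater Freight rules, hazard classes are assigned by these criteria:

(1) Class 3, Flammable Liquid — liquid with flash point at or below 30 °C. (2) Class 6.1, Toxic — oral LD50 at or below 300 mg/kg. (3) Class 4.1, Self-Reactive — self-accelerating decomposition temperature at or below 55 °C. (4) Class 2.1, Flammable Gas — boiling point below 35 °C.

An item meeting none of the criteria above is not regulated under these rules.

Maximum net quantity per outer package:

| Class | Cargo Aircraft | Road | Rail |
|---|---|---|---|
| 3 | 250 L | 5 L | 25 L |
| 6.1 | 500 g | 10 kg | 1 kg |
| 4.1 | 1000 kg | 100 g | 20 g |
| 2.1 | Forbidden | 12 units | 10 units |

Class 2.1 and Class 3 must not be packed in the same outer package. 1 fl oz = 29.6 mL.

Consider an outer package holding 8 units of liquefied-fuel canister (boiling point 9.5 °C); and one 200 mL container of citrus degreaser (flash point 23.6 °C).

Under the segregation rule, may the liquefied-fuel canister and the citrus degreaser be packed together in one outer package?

No

With boiling point 9.5 °C (< 35 °C), the liquefied-fuel canister falls in Class 2.1.
With flash point 23.6 °C (≤ 30 °C), the citrus degreaser falls in Class 3.
Class 2.1 and Class 3 may not share an outer package.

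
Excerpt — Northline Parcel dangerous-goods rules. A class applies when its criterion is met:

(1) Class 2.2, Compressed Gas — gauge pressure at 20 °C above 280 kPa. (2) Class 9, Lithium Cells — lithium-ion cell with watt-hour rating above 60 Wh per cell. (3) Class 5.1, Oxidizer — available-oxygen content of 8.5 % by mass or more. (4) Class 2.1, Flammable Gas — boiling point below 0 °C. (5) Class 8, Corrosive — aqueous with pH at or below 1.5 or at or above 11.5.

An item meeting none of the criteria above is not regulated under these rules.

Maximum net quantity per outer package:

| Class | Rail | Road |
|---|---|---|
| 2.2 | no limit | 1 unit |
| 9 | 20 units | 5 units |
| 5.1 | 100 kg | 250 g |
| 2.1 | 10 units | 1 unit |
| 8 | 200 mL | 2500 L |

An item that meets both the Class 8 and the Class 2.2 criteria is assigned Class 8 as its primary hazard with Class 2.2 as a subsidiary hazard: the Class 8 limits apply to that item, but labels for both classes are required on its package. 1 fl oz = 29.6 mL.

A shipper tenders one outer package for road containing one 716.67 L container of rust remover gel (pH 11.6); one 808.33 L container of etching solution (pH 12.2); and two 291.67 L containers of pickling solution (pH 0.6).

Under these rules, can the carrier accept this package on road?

Yes

Rust remover gel: pH 11.6 ≥ 11.5 → Class 8 (Corrosive).
With pH 12.2 (≥ 11.5), the etching solution falls in Class 8.
pH 0.6 meets the Class 8 criterion (Corrosive), so the pickling solution is Class 8.
Total Class 8: 716.67 L + 808.33 L + (two 291.67 L containers = 583.34 L) = 2108.34 L.
2108.34 L ≤ 2500 L (road limit, Class 8) — within limit.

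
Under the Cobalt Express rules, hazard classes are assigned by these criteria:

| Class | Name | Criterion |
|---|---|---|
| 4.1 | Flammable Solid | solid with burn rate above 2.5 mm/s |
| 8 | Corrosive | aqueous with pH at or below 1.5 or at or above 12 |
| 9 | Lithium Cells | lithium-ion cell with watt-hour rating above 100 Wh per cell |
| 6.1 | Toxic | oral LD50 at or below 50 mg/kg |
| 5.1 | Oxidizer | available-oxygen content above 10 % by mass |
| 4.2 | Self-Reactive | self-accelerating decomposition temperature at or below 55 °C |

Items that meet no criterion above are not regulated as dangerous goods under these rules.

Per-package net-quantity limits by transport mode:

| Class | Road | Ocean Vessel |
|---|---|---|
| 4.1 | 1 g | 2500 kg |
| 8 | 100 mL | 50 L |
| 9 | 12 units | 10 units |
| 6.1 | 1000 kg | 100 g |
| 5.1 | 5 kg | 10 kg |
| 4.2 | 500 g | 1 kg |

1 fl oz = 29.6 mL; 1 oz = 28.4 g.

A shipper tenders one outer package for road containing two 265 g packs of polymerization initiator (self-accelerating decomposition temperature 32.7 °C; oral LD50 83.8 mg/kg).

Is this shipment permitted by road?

With self-accelerating decomposition temperature 32.7 °C (≤ 55 °C), the polymerization initiator falls in Class 4.2.
Class 4.2 quantity: two 265 g packs = 530 g.
530 g exceeds the road limit of 500 g for Class 4.2.

No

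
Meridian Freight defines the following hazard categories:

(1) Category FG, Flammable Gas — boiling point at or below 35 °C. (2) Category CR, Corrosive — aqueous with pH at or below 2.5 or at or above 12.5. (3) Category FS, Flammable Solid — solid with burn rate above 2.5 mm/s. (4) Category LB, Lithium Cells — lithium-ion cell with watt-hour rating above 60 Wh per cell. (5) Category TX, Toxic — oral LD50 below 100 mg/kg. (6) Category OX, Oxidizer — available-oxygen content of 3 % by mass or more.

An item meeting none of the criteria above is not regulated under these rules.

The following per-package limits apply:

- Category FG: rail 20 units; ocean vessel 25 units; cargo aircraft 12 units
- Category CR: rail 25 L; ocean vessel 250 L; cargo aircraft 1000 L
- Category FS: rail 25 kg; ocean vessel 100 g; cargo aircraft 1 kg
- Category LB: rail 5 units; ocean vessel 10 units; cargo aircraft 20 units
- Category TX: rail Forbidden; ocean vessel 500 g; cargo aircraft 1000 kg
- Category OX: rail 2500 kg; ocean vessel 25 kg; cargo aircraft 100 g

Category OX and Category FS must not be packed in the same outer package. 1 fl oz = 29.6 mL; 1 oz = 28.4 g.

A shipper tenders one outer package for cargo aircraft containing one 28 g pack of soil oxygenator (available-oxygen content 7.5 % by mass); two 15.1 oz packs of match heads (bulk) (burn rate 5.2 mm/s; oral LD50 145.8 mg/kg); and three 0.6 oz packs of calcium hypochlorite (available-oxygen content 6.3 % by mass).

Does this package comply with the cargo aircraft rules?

No

With available-oxygen content 7.5 % by mass (≥ 3 % by mass), the soil oxygenator falls in Category OX.
The match heads (bulk) have burn rate 5.2 mm/s, which is > 2.5 mm/s, so they are Category FS (Flammable Solid).
With available-oxygen content 6.3 % by mass (≥ 3 % by mass), the calcium hypochlorite falls in Category OX.
Total Category OX: 28 g + (three 0.6 oz packs = 51.12 g) = 79.12 g.
79.12 g is within the cargo aircraft limit of 100 g for Category OX.
Category FS quantity: two 15.1 oz packs = 857.68 g.
857.68 g ≤ 1 kg (cargo aircraft limit, Category FS) — within limit.
Category OX and Category FS may not share an outer package.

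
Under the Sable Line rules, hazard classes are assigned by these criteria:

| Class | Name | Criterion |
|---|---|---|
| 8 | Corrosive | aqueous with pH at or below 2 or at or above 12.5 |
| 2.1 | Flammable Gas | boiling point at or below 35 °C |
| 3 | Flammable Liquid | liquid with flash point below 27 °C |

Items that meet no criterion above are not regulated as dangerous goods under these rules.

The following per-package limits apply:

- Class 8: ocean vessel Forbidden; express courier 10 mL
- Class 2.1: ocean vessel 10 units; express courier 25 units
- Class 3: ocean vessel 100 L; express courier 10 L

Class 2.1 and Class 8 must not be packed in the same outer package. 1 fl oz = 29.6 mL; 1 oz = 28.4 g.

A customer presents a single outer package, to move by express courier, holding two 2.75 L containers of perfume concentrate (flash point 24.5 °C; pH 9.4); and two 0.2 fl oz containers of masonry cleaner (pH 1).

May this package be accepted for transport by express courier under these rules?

No

Perfume concentrate: flash point 24.5 °C < 27 °C → Class 3 (Flammable Liquid).
pH 1 meets the Class 8 criterion (Corrosive), so the masonry cleaner is Class 8.
Class 8 quantity: two 0.2 fl oz containers = 11.84 mL.
11.84 mL exceeds the express courier limit of 10 mL for Class 8.
Class 3 quantity: two 2.75 L containers = 5.5 L.
5.5 L ≤ 10 L (express courier limit, Class 3) — within limit.
The segregation rule (Class 2.1 with Class 8) does not apply to Class 8 with Class 3.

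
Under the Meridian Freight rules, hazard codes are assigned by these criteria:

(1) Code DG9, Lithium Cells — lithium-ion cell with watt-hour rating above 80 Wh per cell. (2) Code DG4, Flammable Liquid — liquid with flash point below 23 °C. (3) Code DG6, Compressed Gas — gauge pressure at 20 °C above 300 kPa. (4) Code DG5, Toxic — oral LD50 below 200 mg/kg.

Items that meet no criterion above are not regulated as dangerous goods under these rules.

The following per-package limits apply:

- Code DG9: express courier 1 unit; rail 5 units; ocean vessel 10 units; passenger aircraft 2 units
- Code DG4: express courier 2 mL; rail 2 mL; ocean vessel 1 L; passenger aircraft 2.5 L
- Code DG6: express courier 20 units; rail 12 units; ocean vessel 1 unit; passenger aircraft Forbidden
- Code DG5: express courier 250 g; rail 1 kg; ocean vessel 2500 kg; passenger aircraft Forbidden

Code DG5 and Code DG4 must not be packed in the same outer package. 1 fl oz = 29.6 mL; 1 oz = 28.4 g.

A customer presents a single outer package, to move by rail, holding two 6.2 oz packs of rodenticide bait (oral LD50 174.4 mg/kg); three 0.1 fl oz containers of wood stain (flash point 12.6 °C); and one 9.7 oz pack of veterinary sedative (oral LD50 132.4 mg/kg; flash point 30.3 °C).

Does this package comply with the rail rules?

No

With oral LD50 174.4 mg/kg (< 200 mg/kg), the rodenticide bait falls in Code DG5.
Flash point 12.6 °C meets the Code DG4 criterion (Flammable Liquid), so the wood stain is Code DG4.
The veterinary sedative has oral LD50 132.4 mg/kg, which is < 200 mg/kg, so it is Code DG5 (Toxic).
Total Code DG5: (two 6.2 oz packs = 352.16 g) + (one 9.7 oz pack = 275.48 g) = 627.64 g.
627.64 g is within the rail limit of 1 kg for Code DG5.
Code DG4 quantity: three 0.1 fl oz containers = 8.88 mL.
8.88 mL exceeds the rail limit of 2 mL for Code DG4.
Code DG5 and Code DG4 may not share an outer package.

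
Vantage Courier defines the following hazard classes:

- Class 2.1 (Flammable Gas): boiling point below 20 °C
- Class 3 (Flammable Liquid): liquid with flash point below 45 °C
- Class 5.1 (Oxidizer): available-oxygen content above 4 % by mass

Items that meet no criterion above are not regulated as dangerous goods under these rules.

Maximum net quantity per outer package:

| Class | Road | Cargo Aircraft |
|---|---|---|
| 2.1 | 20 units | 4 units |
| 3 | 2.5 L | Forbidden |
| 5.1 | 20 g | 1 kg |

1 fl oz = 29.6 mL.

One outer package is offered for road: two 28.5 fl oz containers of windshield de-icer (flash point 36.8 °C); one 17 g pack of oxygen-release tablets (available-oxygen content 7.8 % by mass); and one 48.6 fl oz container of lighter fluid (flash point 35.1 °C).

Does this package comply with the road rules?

No

Flash point 36.8 °C meets the Class 3 criterion (Flammable Liquid), so the windshield de-icer is Class 3.
Available-oxygen content 7.8 % by mass meets the Class 5.1 criterion (Oxidizer), so the oxygen-release tablets are Class 5.1.
With flash point 35.1 °C (< 45 °C), the lighter fluid falls in Class 3.
Total Class 3: (two 28.5 fl oz containers = 1687.2 mL) + (one 48.6 fl oz container = 1438.56 mL) = 3125.76 mL.
3125.76 mL > 2.5 L (road limit, Class 3) — over the limit.
Class 5.1 quantity: 17 g.
17 g is within the road limit of 20 g for Class 5.1.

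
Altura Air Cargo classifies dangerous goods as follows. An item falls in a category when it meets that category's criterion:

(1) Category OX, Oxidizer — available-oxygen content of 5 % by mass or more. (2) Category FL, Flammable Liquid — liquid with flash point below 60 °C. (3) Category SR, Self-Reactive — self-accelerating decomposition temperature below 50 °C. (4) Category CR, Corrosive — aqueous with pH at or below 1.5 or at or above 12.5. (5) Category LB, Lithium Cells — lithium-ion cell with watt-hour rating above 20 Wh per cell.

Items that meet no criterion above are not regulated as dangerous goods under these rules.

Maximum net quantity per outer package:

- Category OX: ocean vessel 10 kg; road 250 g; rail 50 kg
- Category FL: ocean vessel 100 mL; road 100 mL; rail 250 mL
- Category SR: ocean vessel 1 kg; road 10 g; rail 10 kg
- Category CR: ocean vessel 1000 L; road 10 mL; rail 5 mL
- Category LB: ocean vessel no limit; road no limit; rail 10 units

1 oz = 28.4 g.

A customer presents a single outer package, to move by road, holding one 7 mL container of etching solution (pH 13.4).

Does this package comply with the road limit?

The etching solution has pH 13.4, which is ≥ 12.5, so it is Category CR (Corrosive).
Category CR quantity: 7 mL.
7 mL is within the road limit of 10 mL for Category CR.

Yes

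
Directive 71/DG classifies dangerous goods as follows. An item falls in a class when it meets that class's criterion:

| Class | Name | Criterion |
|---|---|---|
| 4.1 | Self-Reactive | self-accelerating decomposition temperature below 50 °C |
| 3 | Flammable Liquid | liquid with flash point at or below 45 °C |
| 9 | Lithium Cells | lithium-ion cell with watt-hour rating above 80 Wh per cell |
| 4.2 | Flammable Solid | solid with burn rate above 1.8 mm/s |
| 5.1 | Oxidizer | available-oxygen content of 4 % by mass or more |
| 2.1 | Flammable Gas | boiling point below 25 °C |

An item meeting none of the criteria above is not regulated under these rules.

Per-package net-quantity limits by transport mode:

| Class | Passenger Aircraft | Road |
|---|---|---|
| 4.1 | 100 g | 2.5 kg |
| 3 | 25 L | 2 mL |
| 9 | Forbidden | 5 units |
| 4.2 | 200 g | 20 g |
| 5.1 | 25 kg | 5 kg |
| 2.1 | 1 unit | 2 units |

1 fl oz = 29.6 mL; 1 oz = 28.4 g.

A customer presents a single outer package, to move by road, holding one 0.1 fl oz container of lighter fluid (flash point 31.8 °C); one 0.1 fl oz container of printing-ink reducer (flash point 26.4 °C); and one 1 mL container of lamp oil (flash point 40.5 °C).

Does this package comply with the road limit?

No

Flash point 31.8 °C meets the Class 3 criterion (Flammable Liquid), so the lighter fluid is Class 3.
Flash point 26.4 °C meets the Class 3 criterion (Flammable Liquid), so the printing-ink reducer is Class 3.
With flash point 40.5 °C (≤ 45 °C), the lamp oil falls in Class 3.
Total Class 3: (one 0.1 fl oz container = 2.96 mL) + (one 0.1 fl oz container = 2.96 mL) + 1 mL = 6.92 mL.
That exceeds the Class 3 road limit of 2 mL.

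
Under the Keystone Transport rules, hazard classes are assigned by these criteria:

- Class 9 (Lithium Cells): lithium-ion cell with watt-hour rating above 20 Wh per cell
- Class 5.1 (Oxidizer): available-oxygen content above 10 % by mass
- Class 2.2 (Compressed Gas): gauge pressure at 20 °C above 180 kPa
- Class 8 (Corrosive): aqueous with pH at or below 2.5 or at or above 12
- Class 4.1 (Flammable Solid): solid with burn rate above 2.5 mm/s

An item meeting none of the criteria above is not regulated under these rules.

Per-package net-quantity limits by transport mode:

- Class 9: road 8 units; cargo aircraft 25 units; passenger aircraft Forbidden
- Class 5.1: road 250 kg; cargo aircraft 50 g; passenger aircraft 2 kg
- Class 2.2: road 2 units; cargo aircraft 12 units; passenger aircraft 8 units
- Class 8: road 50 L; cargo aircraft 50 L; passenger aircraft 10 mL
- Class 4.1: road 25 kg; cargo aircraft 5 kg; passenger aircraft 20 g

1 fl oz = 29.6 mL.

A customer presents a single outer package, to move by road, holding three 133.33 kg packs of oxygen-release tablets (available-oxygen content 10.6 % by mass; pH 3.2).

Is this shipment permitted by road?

No

The oxygen-release tablets have available-oxygen content 10.6 % by mass, which is > 10 % by mass, so they are Class 5.1 (Oxidizer).
Class 5.1 quantity: three 133.33 kg packs = 399.99 kg.
That exceeds the Class 5.1 road limit of 250 kg.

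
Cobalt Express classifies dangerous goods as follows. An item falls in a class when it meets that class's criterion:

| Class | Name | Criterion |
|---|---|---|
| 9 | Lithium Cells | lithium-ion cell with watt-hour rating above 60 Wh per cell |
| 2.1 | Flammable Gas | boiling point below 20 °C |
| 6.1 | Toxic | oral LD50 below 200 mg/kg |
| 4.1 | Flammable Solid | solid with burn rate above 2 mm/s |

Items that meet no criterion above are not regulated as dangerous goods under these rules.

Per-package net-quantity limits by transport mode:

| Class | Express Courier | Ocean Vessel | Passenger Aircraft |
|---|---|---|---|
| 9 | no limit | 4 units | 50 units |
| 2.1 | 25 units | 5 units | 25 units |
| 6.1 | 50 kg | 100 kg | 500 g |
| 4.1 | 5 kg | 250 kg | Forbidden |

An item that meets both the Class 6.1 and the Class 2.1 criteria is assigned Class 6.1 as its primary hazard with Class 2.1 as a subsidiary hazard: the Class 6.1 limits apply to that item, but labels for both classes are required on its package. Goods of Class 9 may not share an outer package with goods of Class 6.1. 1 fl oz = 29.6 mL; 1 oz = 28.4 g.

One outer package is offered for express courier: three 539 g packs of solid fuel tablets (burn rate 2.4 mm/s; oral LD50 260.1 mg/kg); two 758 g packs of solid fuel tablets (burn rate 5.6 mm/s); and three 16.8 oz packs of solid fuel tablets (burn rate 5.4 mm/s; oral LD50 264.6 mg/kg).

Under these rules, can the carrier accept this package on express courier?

The solid fuel tablets have burn rate 2.4 mm/s, which is > 2 mm/s, so they are Class 4.1 (Flammable Solid).
Solid fuel tablets: burn rate 5.6 mm/s > 2 mm/s → Class 4.1 (Flammable Solid).
Burn rate 5.4 mm/s meets the Class 4.1 criterion (Flammable Solid), so the solid fuel tablets are Class 4.1.
Total Class 4.1: (three 539 g packs = 1.617 kg) + (two 758 g packs = 1.516 kg) + (three 16.8 oz packs = 1431.36 g) = 4564.36 g.
4564.36 g ≤ 5 kg (express courier limit, Class 4.1) — within limit.

Yes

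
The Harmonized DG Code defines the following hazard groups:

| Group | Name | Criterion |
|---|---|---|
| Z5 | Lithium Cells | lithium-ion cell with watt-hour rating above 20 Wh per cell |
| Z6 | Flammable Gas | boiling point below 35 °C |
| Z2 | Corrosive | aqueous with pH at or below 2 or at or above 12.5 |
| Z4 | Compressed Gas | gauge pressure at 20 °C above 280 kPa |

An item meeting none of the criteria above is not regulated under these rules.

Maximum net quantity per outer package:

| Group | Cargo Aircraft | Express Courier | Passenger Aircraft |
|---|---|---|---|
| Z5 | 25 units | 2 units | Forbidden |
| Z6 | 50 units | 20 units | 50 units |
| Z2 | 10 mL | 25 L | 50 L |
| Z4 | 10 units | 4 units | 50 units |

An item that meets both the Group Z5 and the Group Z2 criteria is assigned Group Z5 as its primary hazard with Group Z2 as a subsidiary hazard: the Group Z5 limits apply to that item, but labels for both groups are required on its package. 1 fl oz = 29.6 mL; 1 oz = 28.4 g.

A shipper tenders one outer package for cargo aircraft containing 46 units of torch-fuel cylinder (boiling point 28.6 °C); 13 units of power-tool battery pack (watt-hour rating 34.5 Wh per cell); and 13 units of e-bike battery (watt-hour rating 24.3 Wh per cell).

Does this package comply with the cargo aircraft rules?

No

Boiling point 28.6 °C meets the Group Z6 criterion (Flammable Gas), so the torch-fuel cylinder is Group Z6.
Watt-hour rating 34.5 Wh per cell meets the Group Z5 criterion (Lithium Cells), so the power-tool battery pack is Group Z5.
With watt-hour rating 24.3 Wh per cell (> 20 Wh per cell), the e-bike battery falls in Group Z5.
Total Group Z5: 13 units + 13 units = 26 units.
That exceeds the Group Z5 cargo aircraft limit of 25 units.
Group Z6 quantity: 46 units.
That is within the Group Z6 cargo aircraft limit of 50 units.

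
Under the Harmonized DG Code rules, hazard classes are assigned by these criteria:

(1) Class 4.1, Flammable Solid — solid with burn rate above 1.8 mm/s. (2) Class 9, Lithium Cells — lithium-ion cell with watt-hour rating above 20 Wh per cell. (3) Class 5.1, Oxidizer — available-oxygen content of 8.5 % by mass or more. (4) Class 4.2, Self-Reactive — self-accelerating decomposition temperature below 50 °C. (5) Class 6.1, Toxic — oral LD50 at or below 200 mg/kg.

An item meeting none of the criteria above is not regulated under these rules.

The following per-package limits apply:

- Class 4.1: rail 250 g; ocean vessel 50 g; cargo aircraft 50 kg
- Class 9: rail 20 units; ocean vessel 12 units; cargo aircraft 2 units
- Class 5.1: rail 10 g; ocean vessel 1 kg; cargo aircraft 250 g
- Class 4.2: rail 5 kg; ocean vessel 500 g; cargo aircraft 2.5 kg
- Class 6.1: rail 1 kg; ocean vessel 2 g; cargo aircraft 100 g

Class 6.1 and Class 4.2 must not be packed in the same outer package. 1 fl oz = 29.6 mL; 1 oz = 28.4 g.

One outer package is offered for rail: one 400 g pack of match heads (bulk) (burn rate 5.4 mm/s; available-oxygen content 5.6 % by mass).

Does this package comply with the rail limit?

No

The match heads (bulk) have burn rate 5.4 mm/s, which is > 1.8 mm/s, so they are Class 4.1 (Flammable Solid).
Class 4.1 quantity: 400 g.
That exceeds the Class 4.1 rail limit of 250 g.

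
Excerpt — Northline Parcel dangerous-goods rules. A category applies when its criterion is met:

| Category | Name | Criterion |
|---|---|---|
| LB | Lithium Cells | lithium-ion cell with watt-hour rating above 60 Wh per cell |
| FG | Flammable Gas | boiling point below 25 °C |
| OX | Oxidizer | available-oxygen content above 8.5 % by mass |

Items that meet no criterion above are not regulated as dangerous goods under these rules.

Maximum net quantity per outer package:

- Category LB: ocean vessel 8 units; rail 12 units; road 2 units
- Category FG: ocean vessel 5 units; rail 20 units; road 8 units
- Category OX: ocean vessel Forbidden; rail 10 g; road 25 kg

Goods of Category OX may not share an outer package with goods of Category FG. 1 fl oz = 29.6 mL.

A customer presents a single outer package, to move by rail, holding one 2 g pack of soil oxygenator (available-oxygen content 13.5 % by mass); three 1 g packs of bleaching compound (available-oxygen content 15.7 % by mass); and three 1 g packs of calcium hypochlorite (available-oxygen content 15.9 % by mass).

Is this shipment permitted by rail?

Yes

With available-oxygen content 13.5 % by mass (> 8.5 % by mass), the soil oxygenator falls in Category OX.
With available-oxygen content 15.7 % by mass (> 8.5 % by mass), the bleaching compound falls in Category OX.
With available-oxygen content 15.9 % by mass (> 8.5 % by mass), the calcium hypochlorite falls in Category OX.
Category OX net quantity: 2 g + (three 1 g packs = 3 g) + (three 1 g packs = 3 g) = 8 g.
8 g is within the rail limit of 10 g for Category OX.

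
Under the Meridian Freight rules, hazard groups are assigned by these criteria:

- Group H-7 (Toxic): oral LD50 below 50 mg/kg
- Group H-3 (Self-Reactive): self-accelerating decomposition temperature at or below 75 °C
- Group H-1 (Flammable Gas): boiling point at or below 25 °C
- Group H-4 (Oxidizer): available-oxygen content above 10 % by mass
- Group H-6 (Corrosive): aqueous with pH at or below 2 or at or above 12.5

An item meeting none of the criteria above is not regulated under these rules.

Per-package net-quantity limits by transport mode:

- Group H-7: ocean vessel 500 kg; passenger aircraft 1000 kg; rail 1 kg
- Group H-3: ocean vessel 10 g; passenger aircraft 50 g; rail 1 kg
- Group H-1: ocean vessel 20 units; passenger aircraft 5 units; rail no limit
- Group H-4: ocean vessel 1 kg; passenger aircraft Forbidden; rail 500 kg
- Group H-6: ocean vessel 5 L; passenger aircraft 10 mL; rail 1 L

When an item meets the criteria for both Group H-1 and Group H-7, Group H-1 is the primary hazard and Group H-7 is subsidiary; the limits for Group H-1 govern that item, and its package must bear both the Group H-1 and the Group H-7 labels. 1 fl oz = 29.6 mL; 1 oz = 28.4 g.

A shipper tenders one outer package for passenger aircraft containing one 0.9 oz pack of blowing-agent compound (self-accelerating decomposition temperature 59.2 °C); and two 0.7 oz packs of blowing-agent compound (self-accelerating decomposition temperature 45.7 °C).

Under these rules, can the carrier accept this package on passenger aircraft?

No

With self-accelerating decomposition temperature 59.2 °C (≤ 75 °C), the blowing-agent compound falls in Group H-3.
Self-accelerating decomposition temperature 45.7 °C meets the Group H-3 criterion (Self-Reactive), so the blowing-agent compound is Group H-3.
Group H-3 net quantity: (one 0.9 oz pack = 25.56 g) + (two 0.7 oz packs = 39.76 g) = 65.32 g.
That exceeds the Group H-3 passenger aircraft limit of 50 g.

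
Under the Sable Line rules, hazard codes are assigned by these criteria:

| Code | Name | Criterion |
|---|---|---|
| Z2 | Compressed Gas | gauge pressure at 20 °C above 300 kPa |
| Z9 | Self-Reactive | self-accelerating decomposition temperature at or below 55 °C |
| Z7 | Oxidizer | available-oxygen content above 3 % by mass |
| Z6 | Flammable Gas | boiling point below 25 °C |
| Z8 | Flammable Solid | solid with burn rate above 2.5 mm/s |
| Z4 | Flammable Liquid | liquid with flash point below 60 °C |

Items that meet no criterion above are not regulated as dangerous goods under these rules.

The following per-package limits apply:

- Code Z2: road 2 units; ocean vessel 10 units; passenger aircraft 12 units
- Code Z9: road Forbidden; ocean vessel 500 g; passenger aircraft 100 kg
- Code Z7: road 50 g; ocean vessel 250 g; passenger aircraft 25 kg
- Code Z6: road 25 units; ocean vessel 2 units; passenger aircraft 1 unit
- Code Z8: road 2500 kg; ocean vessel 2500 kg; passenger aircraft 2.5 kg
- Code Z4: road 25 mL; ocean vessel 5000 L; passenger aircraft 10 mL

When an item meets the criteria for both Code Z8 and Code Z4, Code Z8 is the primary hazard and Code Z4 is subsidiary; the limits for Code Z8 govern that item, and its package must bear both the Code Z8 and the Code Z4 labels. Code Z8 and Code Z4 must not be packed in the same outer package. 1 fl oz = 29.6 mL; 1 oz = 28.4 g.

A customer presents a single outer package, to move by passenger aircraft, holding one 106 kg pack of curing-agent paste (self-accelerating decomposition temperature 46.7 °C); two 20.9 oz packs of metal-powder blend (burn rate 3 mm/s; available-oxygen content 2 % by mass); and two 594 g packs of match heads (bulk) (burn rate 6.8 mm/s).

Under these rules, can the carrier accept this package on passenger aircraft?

No

Self-accelerating decomposition temperature 46.7 °C meets the Code Z9 criterion (Self-Reactive), so the curing-agent paste is Code Z9.
Metal-powder blend: burn rate 3 mm/s > 2.5 mm/s → Code Z8 (Flammable Solid).
Burn rate 6.8 mm/s meets the Code Z8 criterion (Flammable Solid), so the match heads (bulk) are Code Z8.
Code Z8 net quantity: (two 20.9 oz packs = 1187.12 g) + (two 594 g packs = 1.188 kg) = 2375.12 g.
That is within the Code Z8 passenger aircraft limit of 2.5 kg.
Code Z9 quantity: 106 kg.
106 kg > 100 kg (passenger aircraft limit, Code Z9) — over the limit.
The segregation rule (Code Z8 with Code Z4) does not apply to Code Z8 with Code Z9.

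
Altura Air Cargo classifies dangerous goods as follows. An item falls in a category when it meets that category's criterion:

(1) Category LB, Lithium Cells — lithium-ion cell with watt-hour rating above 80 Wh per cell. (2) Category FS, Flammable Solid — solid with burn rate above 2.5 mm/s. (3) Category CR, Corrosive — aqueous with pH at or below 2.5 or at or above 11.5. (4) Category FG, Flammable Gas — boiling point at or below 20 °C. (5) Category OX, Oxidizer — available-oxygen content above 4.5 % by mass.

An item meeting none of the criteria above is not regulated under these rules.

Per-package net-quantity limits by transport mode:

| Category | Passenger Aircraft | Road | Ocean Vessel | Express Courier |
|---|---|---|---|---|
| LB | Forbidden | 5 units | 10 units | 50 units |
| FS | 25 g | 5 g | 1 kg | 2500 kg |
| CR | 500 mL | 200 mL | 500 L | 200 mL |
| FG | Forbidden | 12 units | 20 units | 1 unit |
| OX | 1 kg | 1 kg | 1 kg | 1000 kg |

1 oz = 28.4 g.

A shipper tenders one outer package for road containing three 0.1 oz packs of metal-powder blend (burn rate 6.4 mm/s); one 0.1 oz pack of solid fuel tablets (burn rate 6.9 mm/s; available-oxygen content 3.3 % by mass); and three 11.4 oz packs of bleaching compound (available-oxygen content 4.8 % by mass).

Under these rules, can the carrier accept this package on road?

No

Burn rate 6.4 mm/s meets the Category FS criterion (Flammable Solid), so the metal-powder blend is Category FS.
With burn rate 6.9 mm/s (> 2.5 mm/s), the solid fuel tablets fall in Category FS.
With available-oxygen content 4.8 % by mass (> 4.5 % by mass), the bleaching compound falls in Category OX.
Category FS net quantity: (three 0.1 oz packs = 8.52 g) + (one 0.1 oz pack = 2.84 g) = 11.36 g.
11.36 g > 5 g (road limit, Category FS) — over the limit.
Category OX quantity: three 11.4 oz packs = 971.28 g.
That is within the Category OX road limit of 1 kg.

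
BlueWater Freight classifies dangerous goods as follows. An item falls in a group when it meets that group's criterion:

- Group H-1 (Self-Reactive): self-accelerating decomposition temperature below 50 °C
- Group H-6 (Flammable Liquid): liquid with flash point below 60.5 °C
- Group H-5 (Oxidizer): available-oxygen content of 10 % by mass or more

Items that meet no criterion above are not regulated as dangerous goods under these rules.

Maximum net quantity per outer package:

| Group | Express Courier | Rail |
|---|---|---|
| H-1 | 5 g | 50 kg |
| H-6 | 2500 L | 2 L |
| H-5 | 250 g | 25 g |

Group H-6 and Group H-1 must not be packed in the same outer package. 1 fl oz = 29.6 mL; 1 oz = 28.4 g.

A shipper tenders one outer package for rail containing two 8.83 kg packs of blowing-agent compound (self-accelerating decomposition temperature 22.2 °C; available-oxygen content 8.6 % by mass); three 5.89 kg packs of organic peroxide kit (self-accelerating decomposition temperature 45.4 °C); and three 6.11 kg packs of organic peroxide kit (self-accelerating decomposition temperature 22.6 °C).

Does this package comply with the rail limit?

No

Self-accelerating decomposition temperature 22.2 °C meets the Group H-1 criterion (Self-Reactive), so the blowing-agent compound is Group H-1.
The organic peroxide kit has self-accelerating decomposition temperature 45.4 °C, which is < 50 °C, so it is Group H-1 (Self-Reactive).
The organic peroxide kit has self-accelerating decomposition temperature 22.6 °C, which is < 50 °C, so it is Group H-1 (Self-Reactive).
Group H-1 net quantity: (two 8.83 kg packs = 17.66 kg) + (three 5.89 kg packs = 17.67 kg) + (three 6.11 kg packs = 18.33 kg) = 53.66 kg.
That exceeds the Group H-1 rail limit of 50 kg.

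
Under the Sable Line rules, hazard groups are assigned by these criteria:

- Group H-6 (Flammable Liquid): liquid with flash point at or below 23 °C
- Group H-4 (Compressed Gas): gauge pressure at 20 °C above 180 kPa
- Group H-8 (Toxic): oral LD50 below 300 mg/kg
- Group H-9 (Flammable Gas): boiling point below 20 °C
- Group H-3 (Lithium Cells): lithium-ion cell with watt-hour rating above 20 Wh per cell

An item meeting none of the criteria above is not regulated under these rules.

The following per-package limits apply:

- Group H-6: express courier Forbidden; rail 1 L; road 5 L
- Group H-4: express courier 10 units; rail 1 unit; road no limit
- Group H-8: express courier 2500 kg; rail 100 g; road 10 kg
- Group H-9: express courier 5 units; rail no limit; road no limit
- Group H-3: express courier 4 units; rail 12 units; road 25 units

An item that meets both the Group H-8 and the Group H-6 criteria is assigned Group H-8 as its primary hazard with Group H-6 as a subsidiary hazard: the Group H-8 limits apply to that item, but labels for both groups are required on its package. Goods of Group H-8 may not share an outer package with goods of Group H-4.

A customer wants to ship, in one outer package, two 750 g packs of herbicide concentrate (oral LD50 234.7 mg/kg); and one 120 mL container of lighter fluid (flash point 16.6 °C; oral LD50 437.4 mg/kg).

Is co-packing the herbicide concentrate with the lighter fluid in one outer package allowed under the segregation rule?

Yes

The herbicide concentrate has oral LD50 234.7 mg/kg, which is < 300 mg/kg, so it is Group H-8 (Toxic).
Lighter fluid: flash point 16.6 °C ≤ 23 °C → Group H-6 (Flammable Liquid).
No segregation rule bars Group H-8 with Group H-6.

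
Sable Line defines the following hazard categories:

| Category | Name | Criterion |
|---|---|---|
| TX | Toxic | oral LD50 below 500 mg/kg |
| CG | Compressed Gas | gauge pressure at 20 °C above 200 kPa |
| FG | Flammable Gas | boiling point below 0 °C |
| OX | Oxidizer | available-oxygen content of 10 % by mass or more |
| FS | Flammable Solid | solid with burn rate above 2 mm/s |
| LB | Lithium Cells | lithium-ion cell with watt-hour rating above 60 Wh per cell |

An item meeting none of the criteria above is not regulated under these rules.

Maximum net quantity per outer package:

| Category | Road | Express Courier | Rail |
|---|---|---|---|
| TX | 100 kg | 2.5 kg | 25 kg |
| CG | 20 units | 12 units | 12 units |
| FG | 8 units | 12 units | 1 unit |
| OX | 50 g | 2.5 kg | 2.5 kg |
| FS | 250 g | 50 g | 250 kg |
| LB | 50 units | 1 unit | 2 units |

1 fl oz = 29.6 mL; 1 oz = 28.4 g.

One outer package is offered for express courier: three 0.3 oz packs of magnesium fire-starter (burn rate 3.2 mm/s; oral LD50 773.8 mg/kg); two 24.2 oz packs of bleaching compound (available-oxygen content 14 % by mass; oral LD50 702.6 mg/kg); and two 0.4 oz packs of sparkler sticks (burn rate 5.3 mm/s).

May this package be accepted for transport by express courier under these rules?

Yes

The magnesium fire-starter has burn rate 3.2 mm/s, which is > 2 mm/s, so it is Category FS (Flammable Solid).
With available-oxygen content 14 % by mass (≥ 10 % by mass), the bleaching compound falls in Category OX.
Burn rate 5.3 mm/s meets the Category FS criterion (Flammable Solid), so the sparkler sticks are Category FS.
Category FS net quantity: (three 0.3 oz packs = 25.56 g) + (two 0.4 oz packs = 22.72 g) = 48.28 g.
48.28 g is within the express courier limit of 50 g for Category FS.
Category OX quantity: two 24.2 oz packs = 1374.56 g.
1374.56 g ≤ 2.5 kg (express courier limit, Category OX) — within limit.
Every hazard category is within its express courier limit and no segregation rule is violated.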